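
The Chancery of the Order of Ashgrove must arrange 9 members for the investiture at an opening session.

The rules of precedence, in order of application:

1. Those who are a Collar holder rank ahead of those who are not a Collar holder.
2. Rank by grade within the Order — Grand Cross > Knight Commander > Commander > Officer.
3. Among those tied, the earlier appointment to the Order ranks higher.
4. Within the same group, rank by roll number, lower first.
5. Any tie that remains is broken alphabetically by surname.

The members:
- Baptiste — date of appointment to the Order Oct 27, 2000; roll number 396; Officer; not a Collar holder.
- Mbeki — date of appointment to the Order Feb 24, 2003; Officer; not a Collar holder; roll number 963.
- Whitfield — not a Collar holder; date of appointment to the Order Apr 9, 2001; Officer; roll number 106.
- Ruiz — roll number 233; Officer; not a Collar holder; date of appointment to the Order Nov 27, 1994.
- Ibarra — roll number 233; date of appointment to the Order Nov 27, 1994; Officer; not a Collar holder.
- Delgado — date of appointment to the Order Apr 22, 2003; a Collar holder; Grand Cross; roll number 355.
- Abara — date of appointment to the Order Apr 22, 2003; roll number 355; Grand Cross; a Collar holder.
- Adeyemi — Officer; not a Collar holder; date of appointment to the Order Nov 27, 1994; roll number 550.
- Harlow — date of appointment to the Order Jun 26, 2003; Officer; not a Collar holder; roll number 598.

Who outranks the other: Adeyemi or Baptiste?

By the first rule: Abara and Delgado (both a Collar holder); then Ibarra, Ruiz, Adeyemi, Baptiste, Whitfield, Mbeki and Harlow (each not a Collar holder).
Abara and Delgado are each Grand Cross, so the next rule applies.
Abara and Delgado both have date of appointment to the Order Apr 22, 2003, so the next rule applies.
Abara and Delgado both have roll number 355, so the next rule applies.
Among Abara and Delgado, alphabetically by surname: Abara before Delgado.
Ibarra, Ruiz, Adeyemi, Baptiste, Whitfield, Mbeki and Harlow are each Officer, so the next rule applies.
Among Ibarra, Ruiz, Adeyemi, Baptiste, Whitfield, Mbeki and Harlow, by date of appointment to the Order (earlier first): Ibarra, Ruiz and Adeyemi (Nov 27, 1994) before Baptiste (Oct 27, 2000) before Whitfield (Apr 9, 2001) before Mbeki (Feb 24, 2003) before Harlow (Jun 26, 2003).
Among Ibarra, Ruiz and Adeyemi, by roll number (lower first): Ibarra and Ruiz (233) before Adeyemi (550).
Among Ibarra and Ruiz, alphabetically by surname: Ibarra before Ruiz.
So Adeyemi takes precedence.

Adeyemi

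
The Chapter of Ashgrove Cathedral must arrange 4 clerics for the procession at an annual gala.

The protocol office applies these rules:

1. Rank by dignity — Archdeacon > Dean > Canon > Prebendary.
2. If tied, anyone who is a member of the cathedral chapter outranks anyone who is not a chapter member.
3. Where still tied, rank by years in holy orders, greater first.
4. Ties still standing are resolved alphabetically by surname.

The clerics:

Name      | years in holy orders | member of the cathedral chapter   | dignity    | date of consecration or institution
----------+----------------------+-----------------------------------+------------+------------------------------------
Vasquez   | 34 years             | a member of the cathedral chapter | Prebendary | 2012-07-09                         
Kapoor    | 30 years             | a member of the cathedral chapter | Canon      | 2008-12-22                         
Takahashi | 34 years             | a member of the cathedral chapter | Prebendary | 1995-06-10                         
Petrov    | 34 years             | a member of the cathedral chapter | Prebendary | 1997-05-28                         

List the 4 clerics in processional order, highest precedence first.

Kapoor, Petrov, Takahashi, Vasquez

By dignity: Kapoor (Canon); then Petrov, Takahashi and Vasquez (Prebendary).
Petrov, Takahashi and Vasquez are each a member of the cathedral chapter, so the next rule applies.
Petrov, Takahashi and Vasquez all have years in holy orders 34 years, so the next rule applies.
Among Petrov, Takahashi and Vasquez, alphabetically by surname: Petrov before Takahashi before Vasquez.
Full order: Kapoor, Petrov, Takahashi, Vasquez.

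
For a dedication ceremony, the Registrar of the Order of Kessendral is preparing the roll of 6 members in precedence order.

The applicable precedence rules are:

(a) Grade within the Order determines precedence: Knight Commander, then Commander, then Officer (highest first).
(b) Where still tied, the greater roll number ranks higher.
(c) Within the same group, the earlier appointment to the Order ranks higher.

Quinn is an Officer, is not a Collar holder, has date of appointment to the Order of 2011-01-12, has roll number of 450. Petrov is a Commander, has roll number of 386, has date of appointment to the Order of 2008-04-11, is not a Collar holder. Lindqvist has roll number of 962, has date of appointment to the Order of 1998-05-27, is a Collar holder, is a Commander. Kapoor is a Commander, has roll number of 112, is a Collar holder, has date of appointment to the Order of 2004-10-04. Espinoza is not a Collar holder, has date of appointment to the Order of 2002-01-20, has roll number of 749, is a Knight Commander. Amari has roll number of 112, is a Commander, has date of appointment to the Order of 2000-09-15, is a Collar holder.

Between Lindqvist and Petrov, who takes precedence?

Lindqvist

By grade within the Order: Espinoza (Knight Commander); then Lindqvist, Petrov, Amari and Kapoor (Commander); then Quinn (Officer).
Among Lindqvist, Petrov, Amari and Kapoor, by roll number (higher first): Lindqvist (962) before Petrov (386) before Amari and Kapoor (112).
Among Amari and Kapoor, by date of appointment to the Order (earlier first): Amari (2000-09-15) before Kapoor (2004-10-04).
So Lindqvist takes precedence.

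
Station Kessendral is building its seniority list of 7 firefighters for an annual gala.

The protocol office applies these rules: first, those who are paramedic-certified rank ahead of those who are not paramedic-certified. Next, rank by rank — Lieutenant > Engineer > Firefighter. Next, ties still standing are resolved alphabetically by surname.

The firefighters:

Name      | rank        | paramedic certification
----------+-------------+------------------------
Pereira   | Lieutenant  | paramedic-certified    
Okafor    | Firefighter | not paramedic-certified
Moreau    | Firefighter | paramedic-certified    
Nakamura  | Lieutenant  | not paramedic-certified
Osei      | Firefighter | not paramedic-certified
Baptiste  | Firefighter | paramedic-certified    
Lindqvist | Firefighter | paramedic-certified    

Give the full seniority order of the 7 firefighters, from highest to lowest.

By the first rule: Pereira, Baptiste, Lindqvist and Moreau (each paramedic-certified); then Nakamura, Okafor and Osei (each not paramedic-certified).
Among Pereira, Baptiste, Lindqvist and Moreau, by rank: Pereira (Lieutenant) before Baptiste, Lindqvist and Moreau (Firefighter).
Among Baptiste, Lindqvist and Moreau, alphabetically by surname: Baptiste before Lindqvist before Moreau.
Among Nakamura, Okafor and Osei, by rank: Nakamura (Lieutenant) before Okafor and Osei (Firefighter).
Among Okafor and Osei, alphabetically by surname: Okafor before Osei.
Full order: Pereira, Baptiste, Lindqvist, Moreau, Nakamura, Okafor, Osei.

Pereira, Baptiste, Lindqvist, Moreau, Nakamura, Okafor, Osei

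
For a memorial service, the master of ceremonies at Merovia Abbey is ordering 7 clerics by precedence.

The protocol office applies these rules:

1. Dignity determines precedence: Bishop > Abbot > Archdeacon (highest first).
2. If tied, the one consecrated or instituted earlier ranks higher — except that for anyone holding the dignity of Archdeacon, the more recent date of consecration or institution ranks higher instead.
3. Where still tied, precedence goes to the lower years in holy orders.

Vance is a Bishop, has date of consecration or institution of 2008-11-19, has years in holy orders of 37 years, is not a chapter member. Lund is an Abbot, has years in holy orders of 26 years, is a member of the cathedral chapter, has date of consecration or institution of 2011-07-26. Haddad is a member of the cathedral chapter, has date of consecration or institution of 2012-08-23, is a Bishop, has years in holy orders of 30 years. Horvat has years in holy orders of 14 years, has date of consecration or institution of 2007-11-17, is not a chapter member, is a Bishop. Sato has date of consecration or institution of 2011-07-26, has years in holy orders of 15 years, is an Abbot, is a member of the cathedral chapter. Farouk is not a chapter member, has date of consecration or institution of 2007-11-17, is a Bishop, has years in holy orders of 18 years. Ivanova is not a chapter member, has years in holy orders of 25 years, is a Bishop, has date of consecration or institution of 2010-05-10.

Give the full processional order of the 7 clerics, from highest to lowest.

By dignity: Horvat, Farouk, Vance, Ivanova and Haddad (Bishop); then Sato and Lund (Abbot).
Among Horvat, Farouk, Vance, Ivanova and Haddad, by date of consecration or institution (earlier first): Horvat and Farouk (2007-11-17) before Vance (2008-11-19) before Ivanova (2010-05-10) before Haddad (2012-08-23).
Among Horvat and Farouk, by years in holy orders (lower first): Horvat (14 years) before Farouk (18 years).
Sato and Lund both have date of consecration or institution 2011-07-26, so the next rule applies.
Among Sato and Lund, by years in holy orders (lower first): Sato (15 years) before Lund (26 years).
Full order: Horvat, Farouk, Vance, Ivanova, Haddad, Sato, Lund.

Horvat, Farouk, Vance, Ivanova, Haddad, Sato, Lund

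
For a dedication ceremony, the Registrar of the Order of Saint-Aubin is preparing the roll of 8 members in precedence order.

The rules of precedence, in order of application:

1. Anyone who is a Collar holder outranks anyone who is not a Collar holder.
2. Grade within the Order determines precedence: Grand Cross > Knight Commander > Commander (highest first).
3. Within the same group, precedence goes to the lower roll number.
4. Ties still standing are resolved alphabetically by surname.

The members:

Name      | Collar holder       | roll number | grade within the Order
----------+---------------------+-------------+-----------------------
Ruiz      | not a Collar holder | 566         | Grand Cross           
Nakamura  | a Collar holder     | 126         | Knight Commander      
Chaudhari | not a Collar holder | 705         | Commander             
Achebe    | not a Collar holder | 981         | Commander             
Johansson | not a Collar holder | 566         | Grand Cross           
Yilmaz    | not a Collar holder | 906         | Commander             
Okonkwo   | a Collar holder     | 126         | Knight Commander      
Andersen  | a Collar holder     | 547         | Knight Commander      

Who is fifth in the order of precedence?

By the first rule: Nakamura, Okonkwo and Andersen (each a Collar holder); then Johansson, Ruiz, Chaudhari, Yilmaz and Achebe (each not a Collar holder).
Nakamura, Okonkwo and Andersen are each Knight Commander, so the next rule applies.
Among Nakamura, Okonkwo and Andersen, by roll number (lower first): Nakamura and Okonkwo (126) before Andersen (547).
Among Nakamura and Okonkwo, alphabetically by surname: Nakamura before Okonkwo.
Among Johansson, Ruiz, Chaudhari, Yilmaz and Achebe, by grade within the Order: Johansson and Ruiz (Grand Cross) before Chaudhari, Yilmaz and Achebe (Commander).
Johansson and Ruiz both have roll number 566, so the next rule applies.
Among Johansson and Ruiz, alphabetically by surname: Johansson before Ruiz.
Among Chaudhari, Yilmaz and Achebe, by roll number (lower first): Chaudhari (705) before Yilmaz (906) before Achebe (981).
Order: Nakamura, Okonkwo, Andersen, Johansson, Ruiz, Chaudhari, Yilmaz, Achebe.

Ruiz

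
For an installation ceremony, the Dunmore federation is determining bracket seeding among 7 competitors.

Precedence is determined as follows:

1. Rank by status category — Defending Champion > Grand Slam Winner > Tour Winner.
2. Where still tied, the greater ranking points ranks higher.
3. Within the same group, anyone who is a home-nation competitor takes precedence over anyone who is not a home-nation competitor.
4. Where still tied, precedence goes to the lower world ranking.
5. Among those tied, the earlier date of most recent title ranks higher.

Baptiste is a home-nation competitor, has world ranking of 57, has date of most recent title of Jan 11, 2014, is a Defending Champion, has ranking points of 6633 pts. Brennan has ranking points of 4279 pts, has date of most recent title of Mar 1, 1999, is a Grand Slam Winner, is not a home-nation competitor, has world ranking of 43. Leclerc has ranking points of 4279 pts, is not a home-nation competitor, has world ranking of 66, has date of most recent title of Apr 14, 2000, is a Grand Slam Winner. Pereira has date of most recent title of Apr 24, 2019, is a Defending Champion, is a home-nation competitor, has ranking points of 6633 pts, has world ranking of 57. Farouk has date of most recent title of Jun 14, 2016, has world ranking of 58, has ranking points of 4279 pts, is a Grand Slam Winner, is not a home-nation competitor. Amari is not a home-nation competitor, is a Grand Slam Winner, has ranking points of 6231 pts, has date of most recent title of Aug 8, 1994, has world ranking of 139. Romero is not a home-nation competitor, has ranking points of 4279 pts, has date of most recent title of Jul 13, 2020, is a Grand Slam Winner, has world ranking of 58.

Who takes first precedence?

Baptiste

By status category: Baptiste and Pereira (Defending Champion); then Amari, Brennan, Farouk, Romero and Leclerc (Grand Slam Winner).
Baptiste and Pereira both have ranking points 6633 pts, so the next rule applies.
Baptiste and Pereira are each a home-nation competitor, so the next rule applies.
Baptiste and Pereira both have world ranking 57, so the next rule applies.
Among Baptiste and Pereira, by date of most recent title (earlier first): Baptiste (Jan 11, 2014) before Pereira (Apr 24, 2019).
Among Amari, Brennan, Farouk, Romero and Leclerc, by ranking points (higher first): Amari (6231 pts) before Brennan, Farouk, Romero and Leclerc (4279 pts).
Brennan, Farouk, Romero and Leclerc are each not a home-nation competitor, so the next rule applies.
Among Brennan, Farouk, Romero and Leclerc, by world ranking (lower first): Brennan (43) before Farouk and Romero (58) before Leclerc (66).
Among Farouk and Romero, by date of most recent title (earlier first): Farouk (Jun 14, 2016) before Romero (Jul 13, 2020).
Order: Baptiste, Pereira, Amari, Brennan, Farouk, Romero, Leclerc.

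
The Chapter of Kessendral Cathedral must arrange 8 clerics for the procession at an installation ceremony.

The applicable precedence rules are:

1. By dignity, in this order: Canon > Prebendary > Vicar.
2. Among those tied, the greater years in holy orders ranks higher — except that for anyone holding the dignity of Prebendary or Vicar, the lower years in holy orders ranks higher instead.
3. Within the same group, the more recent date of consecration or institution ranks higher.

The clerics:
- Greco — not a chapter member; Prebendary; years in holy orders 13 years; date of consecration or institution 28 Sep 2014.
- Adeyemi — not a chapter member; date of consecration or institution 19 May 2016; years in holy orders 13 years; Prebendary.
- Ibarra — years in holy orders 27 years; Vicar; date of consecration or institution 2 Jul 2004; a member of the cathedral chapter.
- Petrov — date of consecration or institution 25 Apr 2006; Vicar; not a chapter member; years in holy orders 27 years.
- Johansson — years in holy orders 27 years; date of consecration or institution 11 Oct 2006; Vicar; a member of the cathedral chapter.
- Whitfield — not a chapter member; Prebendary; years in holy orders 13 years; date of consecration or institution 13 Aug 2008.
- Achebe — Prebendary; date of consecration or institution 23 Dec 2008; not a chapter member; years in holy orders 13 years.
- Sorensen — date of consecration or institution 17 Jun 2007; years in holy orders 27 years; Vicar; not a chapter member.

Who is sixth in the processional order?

By dignity: Adeyemi, Greco, Achebe and Whitfield (Prebendary); then Sorensen, Johansson, Petrov and Ibarra (Vicar).
Adeyemi, Greco, Achebe and Whitfield all have years in holy orders 13 years, so the next rule applies.
Among Adeyemi, Greco, Achebe and Whitfield, by date of consecration or institution (later first): Adeyemi (19 May 2016) before Greco (28 Sep 2014) before Achebe (23 Dec 2008) before Whitfield (13 Aug 2008).
Sorensen, Johansson, Petrov and Ibarra all have years in holy orders 27 years, so the next rule applies.
Among Sorensen, Johansson, Petrov and Ibarra, by date of consecration or institution (later first): Sorensen (17 Jun 2007) before Johansson (11 Oct 2006) before Petrov (25 Apr 2006) before Ibarra (2 Jul 2004).
Order: Adeyemi, Greco, Achebe, Whitfield, Sorensen, Johansson, Petrov, Ibarra.

Johansson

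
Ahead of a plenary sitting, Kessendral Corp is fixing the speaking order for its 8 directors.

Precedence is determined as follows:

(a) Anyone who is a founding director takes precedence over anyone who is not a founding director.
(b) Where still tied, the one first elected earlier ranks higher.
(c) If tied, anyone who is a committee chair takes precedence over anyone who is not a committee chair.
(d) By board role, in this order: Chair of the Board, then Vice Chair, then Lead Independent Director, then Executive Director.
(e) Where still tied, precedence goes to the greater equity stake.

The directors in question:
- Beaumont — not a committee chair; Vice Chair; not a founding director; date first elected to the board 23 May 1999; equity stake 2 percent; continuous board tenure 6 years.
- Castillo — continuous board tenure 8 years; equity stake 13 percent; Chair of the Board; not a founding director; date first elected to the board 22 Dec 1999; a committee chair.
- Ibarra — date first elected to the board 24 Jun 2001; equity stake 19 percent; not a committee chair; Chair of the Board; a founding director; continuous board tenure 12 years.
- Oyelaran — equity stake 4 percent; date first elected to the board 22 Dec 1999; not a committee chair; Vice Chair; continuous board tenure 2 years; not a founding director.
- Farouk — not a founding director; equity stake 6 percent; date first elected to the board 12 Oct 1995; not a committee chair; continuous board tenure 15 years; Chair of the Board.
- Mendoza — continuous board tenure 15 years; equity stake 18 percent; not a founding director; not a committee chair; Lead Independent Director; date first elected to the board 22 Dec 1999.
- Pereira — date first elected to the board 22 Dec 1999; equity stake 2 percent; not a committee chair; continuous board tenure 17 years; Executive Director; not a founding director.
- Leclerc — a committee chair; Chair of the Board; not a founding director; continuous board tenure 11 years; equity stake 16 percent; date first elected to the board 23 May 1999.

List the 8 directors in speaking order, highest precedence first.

By the first rule: Ibarra (a founding director); then Farouk, Leclerc, Beaumont, Castillo, Oyelaran, Mendoza and Pereira (each not a founding director).
Among Farouk, Leclerc, Beaumont, Castillo, Oyelaran, Mendoza and Pereira, by date first elected to the board (earlier first): Farouk (12 Oct 1995) before Leclerc and Beaumont (23 May 1999) before Castillo, Oyelaran, Mendoza and Pereira (22 Dec 1999).
Among Leclerc and Beaumont, a committee chair before not a committee chair: Leclerc (a committee chair) before Beaumont (not a committee chair).
Among Castillo, Oyelaran, Mendoza and Pereira, a committee chair before not a committee chair: Castillo (a committee chair) before Oyelaran, Mendoza and Pereira (not a committee chair).
Among Oyelaran, Mendoza and Pereira, by board role: Oyelaran (Vice Chair) before Mendoza (Lead Independent Director) before Pereira (Executive Director).
Full order: Ibarra, Farouk, Leclerc, Beaumont, Castillo, Oyelaran, Mendoza, Pereira.

Ibarra, Farouk, Leclerc, Beaumont, Castillo, Oyelaran, Mendoza, Pereira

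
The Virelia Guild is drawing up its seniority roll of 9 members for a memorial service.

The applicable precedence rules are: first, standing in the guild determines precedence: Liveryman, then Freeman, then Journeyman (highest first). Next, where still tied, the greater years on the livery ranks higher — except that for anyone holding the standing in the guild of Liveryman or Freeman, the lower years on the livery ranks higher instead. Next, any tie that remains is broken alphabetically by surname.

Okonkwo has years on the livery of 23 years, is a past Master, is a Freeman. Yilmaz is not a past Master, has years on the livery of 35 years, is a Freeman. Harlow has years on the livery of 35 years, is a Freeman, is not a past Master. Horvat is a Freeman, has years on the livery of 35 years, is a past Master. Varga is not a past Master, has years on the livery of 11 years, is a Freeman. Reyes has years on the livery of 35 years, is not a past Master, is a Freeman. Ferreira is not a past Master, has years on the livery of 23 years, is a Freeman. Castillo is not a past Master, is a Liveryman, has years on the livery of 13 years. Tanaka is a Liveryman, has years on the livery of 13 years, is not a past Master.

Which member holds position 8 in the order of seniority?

By standing in the guild: Castillo and Tanaka (Liveryman); then Varga, Ferreira, Okonkwo, Harlow, Horvat, Reyes and Yilmaz (Freeman).
Castillo and Tanaka both have years on the livery 13 years, so the next rule applies.
Among Castillo and Tanaka, alphabetically by surname: Castillo before Tanaka.
Among Varga, Ferreira, Okonkwo, Harlow, Horvat, Reyes and Yilmaz, by years on the livery (lower first) (reversed rule for this group): Varga (11 years) before Ferreira and Okonkwo (23 years) before Harlow, Horvat, Reyes and Yilmaz (35 years).
Among Ferreira and Okonkwo, alphabetically by surname: Ferreira before Okonkwo.
Among Harlow, Horvat, Reyes and Yilmaz, alphabetically by surname: Harlow before Horvat before Reyes before Yilmaz.
Order: Castillo, Tanaka, Varga, Ferreira, Okonkwo, Harlow, Horvat, Reyes, Yilmaz.

Reyes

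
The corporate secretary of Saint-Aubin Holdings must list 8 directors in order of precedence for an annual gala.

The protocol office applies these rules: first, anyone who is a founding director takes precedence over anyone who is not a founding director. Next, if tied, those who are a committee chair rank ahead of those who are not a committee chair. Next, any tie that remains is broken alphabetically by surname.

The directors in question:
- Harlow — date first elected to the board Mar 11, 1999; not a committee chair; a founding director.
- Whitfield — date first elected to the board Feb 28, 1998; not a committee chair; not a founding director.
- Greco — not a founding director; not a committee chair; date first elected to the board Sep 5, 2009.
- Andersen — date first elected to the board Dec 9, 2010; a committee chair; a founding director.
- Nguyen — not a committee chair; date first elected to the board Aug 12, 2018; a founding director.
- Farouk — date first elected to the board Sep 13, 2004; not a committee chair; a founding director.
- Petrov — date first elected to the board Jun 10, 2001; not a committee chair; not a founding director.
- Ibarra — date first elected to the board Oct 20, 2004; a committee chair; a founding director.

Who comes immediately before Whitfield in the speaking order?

By the first rule: Andersen, Ibarra, Farouk, Harlow and Nguyen (each a founding director); then Greco, Petrov and Whitfield (each not a founding director).
Among Andersen, Ibarra, Farouk, Harlow and Nguyen, a committee chair before not a committee chair: Andersen and Ibarra (a committee chair) before Farouk, Harlow and Nguyen (not a committee chair).
Among Andersen and Ibarra, alphabetically by surname: Andersen before Ibarra.
Among Farouk, Harlow and Nguyen, alphabetically by surname: Farouk before Harlow before Nguyen.
Greco, Petrov and Whitfield are each not a committee chair, so the next rule applies.
Among Greco, Petrov and Whitfield, alphabetically by surname: Greco before Petrov before Whitfield.
Order: Andersen, Ibarra, Farouk, Harlow, Nguyen, Greco, Petrov, Whitfield.

Petrov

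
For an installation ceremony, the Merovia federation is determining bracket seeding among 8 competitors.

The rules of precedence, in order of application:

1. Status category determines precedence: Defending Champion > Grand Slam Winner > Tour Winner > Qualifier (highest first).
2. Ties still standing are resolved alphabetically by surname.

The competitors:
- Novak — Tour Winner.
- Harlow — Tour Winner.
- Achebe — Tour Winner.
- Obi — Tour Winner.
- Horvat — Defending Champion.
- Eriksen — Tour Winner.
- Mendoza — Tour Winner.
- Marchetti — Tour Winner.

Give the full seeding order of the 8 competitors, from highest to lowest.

By status category: Horvat (Defending Champion); then Achebe, Eriksen, Harlow, Marchetti, Mendoza, Novak and Obi (Tour Winner).
Among Achebe, Eriksen, Harlow, Marchetti, Mendoza, Novak and Obi, alphabetically by surname: Achebe before Eriksen before Harlow before Marchetti before Mendoza before Novak before Obi.
Full order: Horvat, Achebe, Eriksen, Harlow, Marchetti, Mendoza, Novak, Obi.

Horvat, Achebe, Eriksen, Harlow, Marchetti, Mendoza, Novak, Obi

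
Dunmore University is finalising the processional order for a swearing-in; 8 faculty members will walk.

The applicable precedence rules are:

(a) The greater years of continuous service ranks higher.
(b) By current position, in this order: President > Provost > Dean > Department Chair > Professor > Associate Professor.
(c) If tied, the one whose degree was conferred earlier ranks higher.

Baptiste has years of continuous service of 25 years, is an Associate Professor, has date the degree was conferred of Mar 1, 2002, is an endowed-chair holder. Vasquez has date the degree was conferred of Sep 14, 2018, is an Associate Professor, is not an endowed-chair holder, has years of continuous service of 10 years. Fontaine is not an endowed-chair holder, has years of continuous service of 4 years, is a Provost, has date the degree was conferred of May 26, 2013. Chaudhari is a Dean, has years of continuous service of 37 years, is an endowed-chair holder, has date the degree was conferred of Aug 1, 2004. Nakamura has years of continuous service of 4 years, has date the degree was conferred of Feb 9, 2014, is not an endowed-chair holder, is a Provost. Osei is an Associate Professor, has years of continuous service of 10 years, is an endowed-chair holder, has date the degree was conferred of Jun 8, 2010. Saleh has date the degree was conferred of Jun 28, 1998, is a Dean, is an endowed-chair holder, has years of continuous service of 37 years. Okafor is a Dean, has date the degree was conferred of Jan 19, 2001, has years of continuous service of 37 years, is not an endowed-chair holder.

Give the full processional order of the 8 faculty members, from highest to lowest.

By years of continuous service (higher first): Saleh, Okafor and Chaudhari (each 37 years); then Baptiste (25 years); then Osei and Vasquez (both 10 years); then Fontaine and Nakamura (both 4 years).
Saleh, Okafor and Chaudhari are each Dean, so the next rule applies.
Among Saleh, Okafor and Chaudhari, by date the degree was conferred (earlier first): Saleh (Jun 28, 1998) before Okafor (Jan 19, 2001) before Chaudhari (Aug 1, 2004).
Osei and Vasquez are each Associate Professor, so the next rule applies.
Among Osei and Vasquez, by date the degree was conferred (earlier first): Osei (Jun 8, 2010) before Vasquez (Sep 14, 2018).
Fontaine and Nakamura are each Provost, so the next rule applies.
Among Fontaine and Nakamura, by date the degree was conferred (earlier first): Fontaine (May 26, 2013) before Nakamura (Feb 9, 2014).
Full order: Saleh, Okafor, Chaudhari, Baptiste, Osei, Vasquez, Fontaine, Nakamura.

Saleh, Okafor, Chaudhari, Baptiste, Osei, Vasquez, Fontaine, Nakamura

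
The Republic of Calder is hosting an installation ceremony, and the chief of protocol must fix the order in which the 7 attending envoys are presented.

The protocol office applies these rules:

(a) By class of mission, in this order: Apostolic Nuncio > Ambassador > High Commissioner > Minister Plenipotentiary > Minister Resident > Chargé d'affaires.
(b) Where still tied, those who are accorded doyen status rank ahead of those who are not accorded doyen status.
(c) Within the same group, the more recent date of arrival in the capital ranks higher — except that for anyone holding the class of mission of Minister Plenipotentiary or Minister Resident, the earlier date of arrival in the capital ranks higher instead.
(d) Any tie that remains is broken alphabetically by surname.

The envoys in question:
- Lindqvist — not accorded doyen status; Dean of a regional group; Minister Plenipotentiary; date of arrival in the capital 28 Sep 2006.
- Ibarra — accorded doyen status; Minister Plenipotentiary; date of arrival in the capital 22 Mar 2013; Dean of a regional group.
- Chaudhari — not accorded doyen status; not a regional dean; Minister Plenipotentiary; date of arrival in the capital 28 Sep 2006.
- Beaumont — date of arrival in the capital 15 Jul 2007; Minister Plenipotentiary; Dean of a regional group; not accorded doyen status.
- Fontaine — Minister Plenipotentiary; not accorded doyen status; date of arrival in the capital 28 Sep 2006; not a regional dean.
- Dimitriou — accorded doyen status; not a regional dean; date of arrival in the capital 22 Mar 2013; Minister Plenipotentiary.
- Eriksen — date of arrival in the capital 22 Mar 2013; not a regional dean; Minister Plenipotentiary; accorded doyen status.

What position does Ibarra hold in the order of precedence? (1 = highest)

By class of mission: Dimitriou, Eriksen, Ibarra, Chaudhari, Fontaine, Lindqvist and Beaumont (Minister Plenipotentiary).
Among Dimitriou, Eriksen, Ibarra, Chaudhari, Fontaine, Lindqvist and Beaumont, accorded doyen status before not accorded doyen status: Dimitriou, Eriksen and Ibarra (accorded doyen status) before Chaudhari, Fontaine, Lindqvist and Beaumont (not accorded doyen status).
Dimitriou, Eriksen and Ibarra all have date of arrival in the capital 22 Mar 2013, so the next rule applies.
Among Dimitriou, Eriksen and Ibarra, alphabetically by surname: Dimitriou before Eriksen before Ibarra.
Among Chaudhari, Fontaine, Lindqvist and Beaumont, by date of arrival in the capital (earlier first) (reversed rule for this group): Chaudhari, Fontaine and Lindqvist (28 Sep 2006) before Beaumont (15 Jul 2007).
Among Chaudhari, Fontaine and Lindqvist, alphabetically by surname: Chaudhari before Fontaine before Lindqvist.
Order: Dimitriou, Eriksen, Ibarra, Chaudhari, Fontaine, Lindqvist, Beaumont. So position 3.

3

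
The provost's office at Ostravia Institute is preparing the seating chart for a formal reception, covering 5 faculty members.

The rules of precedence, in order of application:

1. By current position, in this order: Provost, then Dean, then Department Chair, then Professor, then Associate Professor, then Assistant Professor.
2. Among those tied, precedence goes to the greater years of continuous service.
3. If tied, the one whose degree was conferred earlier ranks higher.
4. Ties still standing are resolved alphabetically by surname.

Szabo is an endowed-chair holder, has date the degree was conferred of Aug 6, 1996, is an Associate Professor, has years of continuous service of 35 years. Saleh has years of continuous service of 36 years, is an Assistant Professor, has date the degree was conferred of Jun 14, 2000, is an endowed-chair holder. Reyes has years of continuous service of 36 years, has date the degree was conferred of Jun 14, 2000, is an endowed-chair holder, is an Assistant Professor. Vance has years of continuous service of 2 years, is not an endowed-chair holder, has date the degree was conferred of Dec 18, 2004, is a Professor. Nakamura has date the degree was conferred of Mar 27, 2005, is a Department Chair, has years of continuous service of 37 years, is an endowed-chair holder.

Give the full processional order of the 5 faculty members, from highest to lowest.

By current position: Nakamura (Department Chair); then Vance (Professor); then Szabo (Associate Professor); then Reyes and Saleh (Assistant Professor).
Reyes and Saleh both have years of continuous service 36 years, so the next rule applies.
Reyes and Saleh both have date the degree was conferred Jun 14, 2000, so the next rule applies.
Among Reyes and Saleh, alphabetically by surname: Reyes before Saleh.
Full order: Nakamura, Vance, Szabo, Reyes, Saleh.

Nakamura, Vance, Szabo, Reyes, Saleh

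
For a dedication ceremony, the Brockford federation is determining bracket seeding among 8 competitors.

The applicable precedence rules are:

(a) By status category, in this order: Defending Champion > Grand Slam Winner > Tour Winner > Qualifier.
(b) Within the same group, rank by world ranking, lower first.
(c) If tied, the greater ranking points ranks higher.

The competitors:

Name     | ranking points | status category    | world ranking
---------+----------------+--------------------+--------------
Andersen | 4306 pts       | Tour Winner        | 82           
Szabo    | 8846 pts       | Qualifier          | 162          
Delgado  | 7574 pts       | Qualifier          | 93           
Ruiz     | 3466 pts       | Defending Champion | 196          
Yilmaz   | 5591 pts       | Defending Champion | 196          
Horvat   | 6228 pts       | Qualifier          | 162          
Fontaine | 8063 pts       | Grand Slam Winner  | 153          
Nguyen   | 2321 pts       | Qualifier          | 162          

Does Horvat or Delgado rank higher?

Delgado

By status category: Yilmaz and Ruiz (Defending Champion); then Fontaine (Grand Slam Winner); then Andersen (Tour Winner); then Delgado, Szabo, Horvat and Nguyen (Qualifier).
Yilmaz and Ruiz both have world ranking 196, so the next rule applies.
Among Yilmaz and Ruiz, by ranking points (higher first): Yilmaz (5591 pts) before Ruiz (3466 pts).
Among Delgado, Szabo, Horvat and Nguyen, by world ranking (lower first): Delgado (93) before Szabo, Horvat and Nguyen (162).
Among Szabo, Horvat and Nguyen, by ranking points (higher first): Szabo (8846 pts) before Horvat (6228 pts) before Nguyen (2321 pts).
So Delgado takes precedence.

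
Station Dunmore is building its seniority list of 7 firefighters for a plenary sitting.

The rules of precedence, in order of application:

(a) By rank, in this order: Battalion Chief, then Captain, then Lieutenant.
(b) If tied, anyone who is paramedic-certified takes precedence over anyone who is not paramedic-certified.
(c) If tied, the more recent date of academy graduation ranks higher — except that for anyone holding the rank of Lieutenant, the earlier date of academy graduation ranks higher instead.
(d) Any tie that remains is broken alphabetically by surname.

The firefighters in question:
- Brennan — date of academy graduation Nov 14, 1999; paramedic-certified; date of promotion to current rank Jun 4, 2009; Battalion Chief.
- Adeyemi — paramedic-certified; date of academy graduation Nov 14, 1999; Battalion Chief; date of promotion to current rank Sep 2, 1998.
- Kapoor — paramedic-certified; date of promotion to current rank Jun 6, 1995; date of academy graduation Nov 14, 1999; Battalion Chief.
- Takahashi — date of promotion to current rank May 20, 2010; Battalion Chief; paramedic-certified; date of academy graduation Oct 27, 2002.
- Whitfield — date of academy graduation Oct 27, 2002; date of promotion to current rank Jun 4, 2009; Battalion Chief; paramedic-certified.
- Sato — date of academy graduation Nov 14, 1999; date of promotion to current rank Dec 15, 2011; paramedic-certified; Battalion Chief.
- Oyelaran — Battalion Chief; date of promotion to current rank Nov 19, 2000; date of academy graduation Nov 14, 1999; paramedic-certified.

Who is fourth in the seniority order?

By rank: Takahashi, Whitfield, Adeyemi, Brennan, Kapoor, Oyelaran and Sato (Battalion Chief).
Takahashi, Whitfield, Adeyemi, Brennan, Kapoor, Oyelaran and Sato are each paramedic-certified, so the next rule applies.
Among Takahashi, Whitfield, Adeyemi, Brennan, Kapoor, Oyelaran and Sato, by date of academy graduation (later first): Takahashi and Whitfield (Oct 27, 2002) before Adeyemi, Brennan, Kapoor, Oyelaran and Sato (Nov 14, 1999).
Among Takahashi and Whitfield, alphabetically by surname: Takahashi before Whitfield.
Among Adeyemi, Brennan, Kapoor, Oyelaran and Sato, alphabetically by surname: Adeyemi before Brennan before Kapoor before Oyelaran before Sato.
Order: Takahashi, Whitfield, Adeyemi, Brennan, Kapoor, Oyelaran, Sato.

Brennan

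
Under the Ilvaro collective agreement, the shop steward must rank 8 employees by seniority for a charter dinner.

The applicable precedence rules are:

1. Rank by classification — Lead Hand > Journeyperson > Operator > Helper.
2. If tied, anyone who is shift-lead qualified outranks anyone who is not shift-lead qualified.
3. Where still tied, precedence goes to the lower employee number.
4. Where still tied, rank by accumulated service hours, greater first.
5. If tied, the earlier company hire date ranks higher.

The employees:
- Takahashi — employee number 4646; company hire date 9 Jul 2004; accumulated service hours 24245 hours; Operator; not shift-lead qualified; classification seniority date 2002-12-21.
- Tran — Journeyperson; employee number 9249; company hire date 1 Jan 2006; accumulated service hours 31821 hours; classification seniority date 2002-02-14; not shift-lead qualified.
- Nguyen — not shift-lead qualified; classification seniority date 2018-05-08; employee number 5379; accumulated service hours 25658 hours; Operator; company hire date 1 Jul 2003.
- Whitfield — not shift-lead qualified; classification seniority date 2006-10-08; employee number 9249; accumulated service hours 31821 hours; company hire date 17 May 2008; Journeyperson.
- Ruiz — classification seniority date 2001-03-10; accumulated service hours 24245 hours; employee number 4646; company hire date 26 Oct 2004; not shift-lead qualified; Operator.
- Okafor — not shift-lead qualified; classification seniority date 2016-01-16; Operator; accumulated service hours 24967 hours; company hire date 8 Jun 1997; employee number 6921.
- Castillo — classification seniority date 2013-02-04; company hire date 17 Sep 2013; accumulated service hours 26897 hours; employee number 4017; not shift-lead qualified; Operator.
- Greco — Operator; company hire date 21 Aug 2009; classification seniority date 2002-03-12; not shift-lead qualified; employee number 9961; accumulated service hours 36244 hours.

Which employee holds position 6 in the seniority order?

By classification: Tran and Whitfield (Journeyperson); then Castillo, Takahashi, Ruiz, Nguyen, Okafor and Greco (Operator).
Tran and Whitfield are each not shift-lead qualified, so the next rule applies.
Tran and Whitfield both have employee number 9249, so the next rule applies.
Tran and Whitfield both have accumulated service hours 31821 hours, so the next rule applies.
Among Tran and Whitfield, by company hire date (earlier first): Tran (1 Jan 2006) before Whitfield (17 May 2008).
Castillo, Takahashi, Ruiz, Nguyen, Okafor and Greco are each not shift-lead qualified, so the next rule applies.
Among Castillo, Takahashi, Ruiz, Nguyen, Okafor and Greco, by employee number (lower first): Castillo (4017) before Takahashi and Ruiz (4646) before Nguyen (5379) before Okafor (6921) before Greco (9961).
Takahashi and Ruiz both have accumulated service hours 24245 hours, so the next rule applies.
Among Takahashi and Ruiz, by company hire date (earlier first): Takahashi (9 Jul 2004) before Ruiz (26 Oct 2004).
Order: Tran, Whitfield, Castillo, Takahashi, Ruiz, Nguyen, Okafor, Greco.

Nguyen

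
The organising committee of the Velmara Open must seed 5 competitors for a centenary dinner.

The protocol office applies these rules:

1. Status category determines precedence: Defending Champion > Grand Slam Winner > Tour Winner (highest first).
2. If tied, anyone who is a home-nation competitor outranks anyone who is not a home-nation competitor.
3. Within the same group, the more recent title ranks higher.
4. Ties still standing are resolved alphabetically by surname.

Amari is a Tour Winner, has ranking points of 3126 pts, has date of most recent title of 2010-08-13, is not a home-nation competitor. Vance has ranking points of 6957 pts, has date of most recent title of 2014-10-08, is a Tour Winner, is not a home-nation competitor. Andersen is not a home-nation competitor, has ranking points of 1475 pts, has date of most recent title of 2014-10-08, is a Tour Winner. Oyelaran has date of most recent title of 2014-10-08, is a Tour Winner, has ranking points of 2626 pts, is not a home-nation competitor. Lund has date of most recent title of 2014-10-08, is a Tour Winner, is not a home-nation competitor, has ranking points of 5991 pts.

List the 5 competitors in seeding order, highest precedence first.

Andersen, Lund, Oyelaran, Vance, Amari

By status category: Andersen, Lund, Oyelaran, Vance and Amari (Tour Winner).
Andersen, Lund, Oyelaran, Vance and Amari are each not a home-nation competitor, so the next rule applies.
Among Andersen, Lund, Oyelaran, Vance and Amari, by date of most recent title (later first): Andersen, Lund, Oyelaran and Vance (2014-10-08) before Amari (2010-08-13).
Among Andersen, Lund, Oyelaran and Vance, alphabetically by surname: Andersen before Lund before Oyelaran before Vance.
Full order: Andersen, Lund, Oyelaran, Vance, Amari.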